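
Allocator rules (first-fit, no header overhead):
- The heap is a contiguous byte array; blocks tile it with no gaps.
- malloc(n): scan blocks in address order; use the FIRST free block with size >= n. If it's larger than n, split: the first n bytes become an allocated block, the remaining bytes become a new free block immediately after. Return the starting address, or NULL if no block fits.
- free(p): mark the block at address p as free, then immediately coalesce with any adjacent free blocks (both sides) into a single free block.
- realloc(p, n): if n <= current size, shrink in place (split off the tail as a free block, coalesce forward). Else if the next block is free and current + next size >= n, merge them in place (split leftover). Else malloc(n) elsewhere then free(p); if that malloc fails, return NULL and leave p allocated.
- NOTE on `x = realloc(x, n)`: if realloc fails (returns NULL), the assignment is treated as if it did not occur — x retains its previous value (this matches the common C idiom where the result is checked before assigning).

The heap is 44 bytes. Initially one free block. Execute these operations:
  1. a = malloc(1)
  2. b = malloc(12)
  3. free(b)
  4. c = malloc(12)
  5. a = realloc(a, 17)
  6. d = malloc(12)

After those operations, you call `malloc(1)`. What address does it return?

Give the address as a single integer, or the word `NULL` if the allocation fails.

Op 1: a = malloc(1) -> a = 0; heap: [0-0 ALLOC][1-43 FREE]
Op 2: b = malloc(12) -> b = 1; heap: [0-0 ALLOC][1-12 ALLOC][13-43 FREE]
Op 3: free(b) -> (freed b); heap: [0-0 ALLOC][1-43 FREE]
Op 4: c = malloc(12) -> c = 1; heap: [0-0 ALLOC][1-12 ALLOC][13-43 FREE]
Op 5: a = realloc(a, 17) -> a = 13; heap: [0-0 FREE][1-12 ALLOC][13-29 ALLOC][30-43 FREE]
Op 6: d = malloc(12) -> d = 30; heap: [0-0 FREE][1-12 ALLOC][13-29 ALLOC][30-41 ALLOC][42-43 FREE]
malloc(1): first-fit scan over [0-0 FREE][1-12 ALLOC][13-29 ALLOC][30-41 ALLOC][42-43 FREE] -> 0

Answer: 0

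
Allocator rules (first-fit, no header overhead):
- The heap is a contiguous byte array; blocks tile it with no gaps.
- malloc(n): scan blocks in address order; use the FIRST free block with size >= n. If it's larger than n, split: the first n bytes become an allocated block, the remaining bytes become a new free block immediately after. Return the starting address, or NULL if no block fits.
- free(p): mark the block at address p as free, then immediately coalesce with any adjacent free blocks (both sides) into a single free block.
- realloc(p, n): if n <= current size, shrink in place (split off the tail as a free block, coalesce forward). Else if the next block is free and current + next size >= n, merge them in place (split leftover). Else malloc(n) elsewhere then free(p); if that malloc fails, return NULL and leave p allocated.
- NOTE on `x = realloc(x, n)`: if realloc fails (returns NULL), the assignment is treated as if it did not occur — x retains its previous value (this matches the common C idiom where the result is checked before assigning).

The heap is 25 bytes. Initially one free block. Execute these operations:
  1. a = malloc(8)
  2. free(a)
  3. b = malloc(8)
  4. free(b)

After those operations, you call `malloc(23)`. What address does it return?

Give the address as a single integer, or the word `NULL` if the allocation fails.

Op 1: a = malloc(8) -> a = 0; heap: [0-7 ALLOC][8-24 FREE]
Op 2: free(a) -> (freed a); heap: [0-24 FREE]
Op 3: b = malloc(8) -> b = 0; heap: [0-7 ALLOC][8-24 FREE]
Op 4: free(b) -> (freed b); heap: [0-24 FREE]
malloc(23): first-fit scan over [0-24 FREE] -> 0

Answer: 0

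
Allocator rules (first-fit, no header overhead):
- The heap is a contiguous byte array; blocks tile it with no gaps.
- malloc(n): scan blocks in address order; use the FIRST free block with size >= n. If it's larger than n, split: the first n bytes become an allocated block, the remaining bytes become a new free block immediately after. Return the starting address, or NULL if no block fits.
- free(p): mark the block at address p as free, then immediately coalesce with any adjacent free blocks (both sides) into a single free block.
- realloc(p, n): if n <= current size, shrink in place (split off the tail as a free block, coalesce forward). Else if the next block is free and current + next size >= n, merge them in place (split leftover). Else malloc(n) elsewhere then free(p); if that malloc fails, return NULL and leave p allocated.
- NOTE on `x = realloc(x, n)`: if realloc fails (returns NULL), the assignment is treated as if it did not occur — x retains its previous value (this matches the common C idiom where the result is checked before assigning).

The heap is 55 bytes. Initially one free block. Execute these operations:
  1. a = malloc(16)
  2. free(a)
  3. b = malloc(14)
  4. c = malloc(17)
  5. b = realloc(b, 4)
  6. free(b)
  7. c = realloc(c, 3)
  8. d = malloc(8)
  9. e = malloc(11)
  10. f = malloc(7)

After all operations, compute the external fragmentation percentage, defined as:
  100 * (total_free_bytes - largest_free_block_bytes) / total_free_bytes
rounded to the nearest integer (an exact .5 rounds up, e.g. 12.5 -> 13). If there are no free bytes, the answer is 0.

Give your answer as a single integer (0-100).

Op 1: a = malloc(16) -> a = 0; heap: [0-15 ALLOC][16-54 FREE]
Op 2: free(a) -> (freed a); heap: [0-54 FREE]
Op 3: b = malloc(14) -> b = 0; heap: [0-13 ALLOC][14-54 FREE]
Op 4: c = malloc(17) -> c = 14; heap: [0-13 ALLOC][14-30 ALLOC][31-54 FREE]
Op 5: b = realloc(b, 4) -> b = 0; heap: [0-3 ALLOC][4-13 FREE][14-30 ALLOC][31-54 FREE]
Op 6: free(b) -> (freed b); heap: [0-13 FREE][14-30 ALLOC][31-54 FREE]
Op 7: c = realloc(c, 3) -> c = 14; heap: [0-13 FREE][14-16 ALLOC][17-54 FREE]
Op 8: d = malloc(8) -> d = 0; heap: [0-7 ALLOC][8-13 FREE][14-16 ALLOC][17-54 FREE]
Op 9: e = malloc(11) -> e = 17; heap: [0-7 ALLOC][8-13 FREE][14-16 ALLOC][17-27 ALLOC][28-54 FREE]
Op 10: f = malloc(7) -> f = 28; heap: [0-7 ALLOC][8-13 FREE][14-16 ALLOC][17-27 ALLOC][28-34 ALLOC][35-54 FREE]
Free blocks: [6 20] total_free=26 largest=20 -> 100*(26-20)/26 = 600/26 ≈ 23.077 -> rounds to 23

Answer: 23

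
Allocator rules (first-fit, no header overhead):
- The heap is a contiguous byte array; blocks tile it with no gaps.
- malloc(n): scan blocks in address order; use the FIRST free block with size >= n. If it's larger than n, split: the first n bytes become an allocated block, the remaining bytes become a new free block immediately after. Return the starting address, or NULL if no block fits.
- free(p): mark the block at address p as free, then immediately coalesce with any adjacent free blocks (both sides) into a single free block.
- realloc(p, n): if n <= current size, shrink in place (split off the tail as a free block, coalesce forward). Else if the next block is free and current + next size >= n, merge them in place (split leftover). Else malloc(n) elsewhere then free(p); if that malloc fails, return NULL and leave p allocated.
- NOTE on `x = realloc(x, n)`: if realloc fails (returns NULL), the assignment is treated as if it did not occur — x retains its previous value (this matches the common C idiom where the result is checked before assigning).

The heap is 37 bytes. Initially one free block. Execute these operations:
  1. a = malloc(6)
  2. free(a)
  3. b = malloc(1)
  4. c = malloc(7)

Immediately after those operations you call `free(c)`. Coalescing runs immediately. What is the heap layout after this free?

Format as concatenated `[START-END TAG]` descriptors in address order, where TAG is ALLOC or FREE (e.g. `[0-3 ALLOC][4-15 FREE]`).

Answer: [0-0 ALLOC][1-36 FREE]

Derivation:
Op 1: a = malloc(6) -> a = 0; heap: [0-5 ALLOC][6-36 FREE]
Op 2: free(a) -> (freed a); heap: [0-36 FREE]
Op 3: b = malloc(1) -> b = 0; heap: [0-0 ALLOC][1-36 FREE]
Op 4: c = malloc(7) -> c = 1; heap: [0-0 ALLOC][1-7 ALLOC][8-36 FREE]
free(c): c = 1 -> block [1-7 ALLOC]; mark free, coalesce with adjacent free neighbors -> [0-0 ALLOC][1-36 FREE]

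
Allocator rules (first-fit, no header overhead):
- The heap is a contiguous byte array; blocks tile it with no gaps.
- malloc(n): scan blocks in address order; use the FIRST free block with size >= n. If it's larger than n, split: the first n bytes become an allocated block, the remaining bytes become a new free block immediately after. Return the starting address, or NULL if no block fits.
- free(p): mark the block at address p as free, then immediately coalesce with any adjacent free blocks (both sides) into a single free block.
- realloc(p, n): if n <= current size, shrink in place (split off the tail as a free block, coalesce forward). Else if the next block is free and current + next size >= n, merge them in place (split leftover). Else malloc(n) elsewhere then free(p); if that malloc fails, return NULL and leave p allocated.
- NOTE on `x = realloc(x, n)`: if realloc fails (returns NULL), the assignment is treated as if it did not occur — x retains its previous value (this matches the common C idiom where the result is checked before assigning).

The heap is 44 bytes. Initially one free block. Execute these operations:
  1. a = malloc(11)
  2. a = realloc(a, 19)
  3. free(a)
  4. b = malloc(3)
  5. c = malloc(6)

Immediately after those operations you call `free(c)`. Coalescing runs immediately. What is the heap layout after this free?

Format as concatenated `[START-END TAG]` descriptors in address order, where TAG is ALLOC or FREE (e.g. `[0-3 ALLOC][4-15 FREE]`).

Answer: [0-2 ALLOC][3-43 FREE]

Derivation:
Op 1: a = malloc(11) -> a = 0; heap: [0-10 ALLOC][11-43 FREE]
Op 2: a = realloc(a, 19) -> a = 0; heap: [0-18 ALLOC][19-43 FREE]
Op 3: free(a) -> (freed a); heap: [0-43 FREE]
Op 4: b = malloc(3) -> b = 0; heap: [0-2 ALLOC][3-43 FREE]
Op 5: c = malloc(6) -> c = 3; heap: [0-2 ALLOC][3-8 ALLOC][9-43 FREE]
free(c): c = 3 -> block [3-8 ALLOC]; mark free, coalesce with adjacent free neighbors -> [0-2 ALLOC][3-43 FREE]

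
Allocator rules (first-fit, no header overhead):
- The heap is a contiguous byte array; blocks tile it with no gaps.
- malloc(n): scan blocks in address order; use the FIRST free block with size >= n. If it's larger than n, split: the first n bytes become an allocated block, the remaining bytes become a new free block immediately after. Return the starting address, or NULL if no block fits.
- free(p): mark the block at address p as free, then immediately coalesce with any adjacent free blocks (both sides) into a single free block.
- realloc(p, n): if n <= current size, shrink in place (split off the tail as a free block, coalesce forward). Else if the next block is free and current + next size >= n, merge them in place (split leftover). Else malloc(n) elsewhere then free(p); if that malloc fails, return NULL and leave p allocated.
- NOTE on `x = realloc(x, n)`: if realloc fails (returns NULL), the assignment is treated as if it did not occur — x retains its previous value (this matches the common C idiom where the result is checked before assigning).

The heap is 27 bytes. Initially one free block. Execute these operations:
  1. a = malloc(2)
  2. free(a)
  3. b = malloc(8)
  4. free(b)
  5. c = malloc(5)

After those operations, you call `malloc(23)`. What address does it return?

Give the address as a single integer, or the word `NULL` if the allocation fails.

Answer: NULL

Derivation:
Op 1: a = malloc(2) -> a = 0; heap: [0-1 ALLOC][2-26 FREE]
Op 2: free(a) -> (freed a); heap: [0-26 FREE]
Op 3: b = malloc(8) -> b = 0; heap: [0-7 ALLOC][8-26 FREE]
Op 4: free(b) -> (freed b); heap: [0-26 FREE]
Op 5: c = malloc(5) -> c = 0; heap: [0-4 ALLOC][5-26 FREE]
malloc(23): first-fit scan over [0-4 ALLOC][5-26 FREE] -> NULL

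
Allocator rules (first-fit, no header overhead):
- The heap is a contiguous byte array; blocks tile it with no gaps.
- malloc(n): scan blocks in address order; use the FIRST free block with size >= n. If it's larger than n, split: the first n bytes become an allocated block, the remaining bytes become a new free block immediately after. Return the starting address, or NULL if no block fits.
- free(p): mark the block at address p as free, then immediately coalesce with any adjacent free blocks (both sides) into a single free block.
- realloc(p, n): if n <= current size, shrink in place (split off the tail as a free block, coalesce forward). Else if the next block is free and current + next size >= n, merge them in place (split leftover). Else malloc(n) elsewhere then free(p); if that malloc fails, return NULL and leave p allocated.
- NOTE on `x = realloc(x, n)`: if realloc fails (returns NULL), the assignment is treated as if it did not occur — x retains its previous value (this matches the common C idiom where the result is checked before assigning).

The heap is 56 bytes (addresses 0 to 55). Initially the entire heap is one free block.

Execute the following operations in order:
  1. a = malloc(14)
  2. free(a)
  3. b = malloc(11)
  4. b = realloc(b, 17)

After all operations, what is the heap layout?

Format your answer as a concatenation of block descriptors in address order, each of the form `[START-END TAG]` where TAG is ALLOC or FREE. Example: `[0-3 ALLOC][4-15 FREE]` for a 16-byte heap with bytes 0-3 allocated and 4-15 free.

Answer: [0-16 ALLOC][17-55 FREE]

Derivation:
Op 1: a = malloc(14) -> a = 0; heap: [0-13 ALLOC][14-55 FREE]
Op 2: free(a) -> (freed a); heap: [0-55 FREE]
Op 3: b = malloc(11) -> b = 0; heap: [0-10 ALLOC][11-55 FREE]
Op 4: b = realloc(b, 17) -> b = 0; heap: [0-16 ALLOC][17-55 FREE]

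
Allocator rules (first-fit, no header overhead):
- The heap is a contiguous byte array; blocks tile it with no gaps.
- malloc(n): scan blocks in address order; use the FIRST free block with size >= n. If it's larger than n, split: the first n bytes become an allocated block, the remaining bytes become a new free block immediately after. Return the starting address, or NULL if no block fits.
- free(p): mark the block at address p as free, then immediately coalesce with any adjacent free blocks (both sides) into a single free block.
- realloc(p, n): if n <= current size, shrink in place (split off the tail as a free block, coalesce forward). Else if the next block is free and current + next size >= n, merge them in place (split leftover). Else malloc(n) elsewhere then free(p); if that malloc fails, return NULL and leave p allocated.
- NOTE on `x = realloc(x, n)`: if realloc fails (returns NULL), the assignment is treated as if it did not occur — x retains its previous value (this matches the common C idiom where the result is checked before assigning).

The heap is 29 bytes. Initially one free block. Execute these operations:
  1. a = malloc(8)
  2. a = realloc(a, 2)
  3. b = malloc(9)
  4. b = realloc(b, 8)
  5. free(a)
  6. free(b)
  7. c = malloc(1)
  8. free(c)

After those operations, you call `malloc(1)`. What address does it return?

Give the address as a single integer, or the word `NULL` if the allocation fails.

Op 1: a = malloc(8) -> a = 0; heap: [0-7 ALLOC][8-28 FREE]
Op 2: a = realloc(a, 2) -> a = 0; heap: [0-1 ALLOC][2-28 FREE]
Op 3: b = malloc(9) -> b = 2; heap: [0-1 ALLOC][2-10 ALLOC][11-28 FREE]
Op 4: b = realloc(b, 8) -> b = 2; heap: [0-1 ALLOC][2-9 ALLOC][10-28 FREE]
Op 5: free(a) -> (freed a); heap: [0-1 FREE][2-9 ALLOC][10-28 FREE]
Op 6: free(b) -> (freed b); heap: [0-28 FREE]
Op 7: c = malloc(1) -> c = 0; heap: [0-0 ALLOC][1-28 FREE]
Op 8: free(c) -> (freed c); heap: [0-28 FREE]
malloc(1): first-fit scan over [0-28 FREE] -> 0

Answer: 0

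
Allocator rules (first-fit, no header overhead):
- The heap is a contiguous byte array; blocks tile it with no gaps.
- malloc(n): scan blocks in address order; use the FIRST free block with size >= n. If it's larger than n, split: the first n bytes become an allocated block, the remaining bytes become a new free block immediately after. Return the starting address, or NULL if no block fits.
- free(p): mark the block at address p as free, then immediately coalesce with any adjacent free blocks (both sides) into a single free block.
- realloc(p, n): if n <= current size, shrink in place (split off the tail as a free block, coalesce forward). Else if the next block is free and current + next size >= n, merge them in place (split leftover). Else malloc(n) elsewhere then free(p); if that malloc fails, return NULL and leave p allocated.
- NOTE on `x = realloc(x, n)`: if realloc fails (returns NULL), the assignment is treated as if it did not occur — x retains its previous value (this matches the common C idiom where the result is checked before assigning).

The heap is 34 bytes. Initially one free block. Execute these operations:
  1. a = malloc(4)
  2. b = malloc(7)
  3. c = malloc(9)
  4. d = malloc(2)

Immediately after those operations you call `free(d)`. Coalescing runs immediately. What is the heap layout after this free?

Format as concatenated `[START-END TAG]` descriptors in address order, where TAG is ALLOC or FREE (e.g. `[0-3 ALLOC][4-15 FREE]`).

Op 1: a = malloc(4) -> a = 0; heap: [0-3 ALLOC][4-33 FREE]
Op 2: b = malloc(7) -> b = 4; heap: [0-3 ALLOC][4-10 ALLOC][11-33 FREE]
Op 3: c = malloc(9) -> c = 11; heap: [0-3 ALLOC][4-10 ALLOC][11-19 ALLOC][20-33 FREE]
Op 4: d = malloc(2) -> d = 20; heap: [0-3 ALLOC][4-10 ALLOC][11-19 ALLOC][20-21 ALLOC][22-33 FREE]
free(d): d = 20 -> block [20-21 ALLOC]; mark free, coalesce with adjacent free neighbors -> [0-3 ALLOC][4-10 ALLOC][11-19 ALLOC][20-33 FREE]

Answer: [0-3 ALLOC][4-10 ALLOC][11-19 ALLOC][20-33 FREE]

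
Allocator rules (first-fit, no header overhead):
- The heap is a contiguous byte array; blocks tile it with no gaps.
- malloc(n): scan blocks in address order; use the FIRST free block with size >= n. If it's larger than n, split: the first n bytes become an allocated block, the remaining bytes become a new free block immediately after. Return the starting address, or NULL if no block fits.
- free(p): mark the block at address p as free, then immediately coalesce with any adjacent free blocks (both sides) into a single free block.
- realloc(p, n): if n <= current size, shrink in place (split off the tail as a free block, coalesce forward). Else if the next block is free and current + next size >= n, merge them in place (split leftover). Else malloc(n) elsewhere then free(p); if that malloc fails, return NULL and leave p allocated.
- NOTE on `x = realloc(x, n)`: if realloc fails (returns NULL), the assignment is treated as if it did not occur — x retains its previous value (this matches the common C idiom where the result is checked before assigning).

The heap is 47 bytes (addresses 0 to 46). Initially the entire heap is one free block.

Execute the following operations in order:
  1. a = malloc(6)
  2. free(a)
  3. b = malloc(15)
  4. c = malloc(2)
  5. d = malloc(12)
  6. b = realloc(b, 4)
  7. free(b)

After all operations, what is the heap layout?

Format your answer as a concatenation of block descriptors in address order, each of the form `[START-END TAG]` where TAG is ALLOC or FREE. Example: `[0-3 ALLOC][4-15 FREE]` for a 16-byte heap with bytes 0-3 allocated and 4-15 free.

Op 1: a = malloc(6) -> a = 0; heap: [0-5 ALLOC][6-46 FREE]
Op 2: free(a) -> (freed a); heap: [0-46 FREE]
Op 3: b = malloc(15) -> b = 0; heap: [0-14 ALLOC][15-46 FREE]
Op 4: c = malloc(2) -> c = 15; heap: [0-14 ALLOC][15-16 ALLOC][17-46 FREE]
Op 5: d = malloc(12) -> d = 17; heap: [0-14 ALLOC][15-16 ALLOC][17-28 ALLOC][29-46 FREE]
Op 6: b = realloc(b, 4) -> b = 0; heap: [0-3 ALLOC][4-14 FREE][15-16 ALLOC][17-28 ALLOC][29-46 FREE]
Op 7: free(b) -> (freed b); heap: [0-14 FREE][15-16 ALLOC][17-28 ALLOC][29-46 FREE]

Answer: [0-14 FREE][15-16 ALLOC][17-28 ALLOC][29-46 FREE]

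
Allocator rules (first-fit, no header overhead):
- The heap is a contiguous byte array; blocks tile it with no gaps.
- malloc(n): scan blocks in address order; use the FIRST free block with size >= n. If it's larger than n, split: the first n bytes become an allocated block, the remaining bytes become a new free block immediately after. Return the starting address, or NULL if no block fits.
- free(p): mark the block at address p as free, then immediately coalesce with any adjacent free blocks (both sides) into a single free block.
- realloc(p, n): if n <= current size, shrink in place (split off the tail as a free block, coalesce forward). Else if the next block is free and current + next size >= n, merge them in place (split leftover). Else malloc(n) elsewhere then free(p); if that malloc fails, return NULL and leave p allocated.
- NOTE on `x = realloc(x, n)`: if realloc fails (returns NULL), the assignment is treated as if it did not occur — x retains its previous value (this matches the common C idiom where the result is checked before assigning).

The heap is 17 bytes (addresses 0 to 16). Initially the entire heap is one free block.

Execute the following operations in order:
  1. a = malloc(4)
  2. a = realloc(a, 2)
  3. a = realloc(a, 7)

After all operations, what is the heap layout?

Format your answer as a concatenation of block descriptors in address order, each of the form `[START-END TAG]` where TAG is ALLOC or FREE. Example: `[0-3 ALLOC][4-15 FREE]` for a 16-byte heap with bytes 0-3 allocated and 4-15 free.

Op 1: a = malloc(4) -> a = 0; heap: [0-3 ALLOC][4-16 FREE]
Op 2: a = realloc(a, 2) -> a = 0; heap: [0-1 ALLOC][2-16 FREE]
Op 3: a = realloc(a, 7) -> a = 0; heap: [0-6 ALLOC][7-16 FREE]

Answer: [0-6 ALLOC][7-16 FREE]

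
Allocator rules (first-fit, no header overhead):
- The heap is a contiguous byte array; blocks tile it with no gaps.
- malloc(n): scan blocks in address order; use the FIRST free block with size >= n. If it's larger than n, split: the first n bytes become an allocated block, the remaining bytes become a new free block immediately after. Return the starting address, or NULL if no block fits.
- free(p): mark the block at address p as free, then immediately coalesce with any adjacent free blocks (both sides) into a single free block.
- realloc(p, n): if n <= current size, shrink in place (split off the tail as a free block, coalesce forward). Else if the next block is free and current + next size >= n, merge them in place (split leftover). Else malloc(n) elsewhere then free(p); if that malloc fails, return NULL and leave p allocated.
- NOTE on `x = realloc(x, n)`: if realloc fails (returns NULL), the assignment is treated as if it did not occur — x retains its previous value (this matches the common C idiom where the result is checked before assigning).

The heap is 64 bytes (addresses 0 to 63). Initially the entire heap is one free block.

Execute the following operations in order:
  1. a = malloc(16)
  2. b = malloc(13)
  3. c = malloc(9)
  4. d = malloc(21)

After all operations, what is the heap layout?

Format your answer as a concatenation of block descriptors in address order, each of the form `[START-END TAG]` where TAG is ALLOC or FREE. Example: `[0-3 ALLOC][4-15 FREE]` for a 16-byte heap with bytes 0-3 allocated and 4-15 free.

Answer: [0-15 ALLOC][16-28 ALLOC][29-37 ALLOC][38-58 ALLOC][59-63 FREE]

Derivation:
Op 1: a = malloc(16) -> a = 0; heap: [0-15 ALLOC][16-63 FREE]
Op 2: b = malloc(13) -> b = 16; heap: [0-15 ALLOC][16-28 ALLOC][29-63 FREE]
Op 3: c = malloc(9) -> c = 29; heap: [0-15 ALLOC][16-28 ALLOC][29-37 ALLOC][38-63 FREE]
Op 4: d = malloc(21) -> d = 38; heap: [0-15 ALLOC][16-28 ALLOC][29-37 ALLOC][38-58 ALLOC][59-63 FREE]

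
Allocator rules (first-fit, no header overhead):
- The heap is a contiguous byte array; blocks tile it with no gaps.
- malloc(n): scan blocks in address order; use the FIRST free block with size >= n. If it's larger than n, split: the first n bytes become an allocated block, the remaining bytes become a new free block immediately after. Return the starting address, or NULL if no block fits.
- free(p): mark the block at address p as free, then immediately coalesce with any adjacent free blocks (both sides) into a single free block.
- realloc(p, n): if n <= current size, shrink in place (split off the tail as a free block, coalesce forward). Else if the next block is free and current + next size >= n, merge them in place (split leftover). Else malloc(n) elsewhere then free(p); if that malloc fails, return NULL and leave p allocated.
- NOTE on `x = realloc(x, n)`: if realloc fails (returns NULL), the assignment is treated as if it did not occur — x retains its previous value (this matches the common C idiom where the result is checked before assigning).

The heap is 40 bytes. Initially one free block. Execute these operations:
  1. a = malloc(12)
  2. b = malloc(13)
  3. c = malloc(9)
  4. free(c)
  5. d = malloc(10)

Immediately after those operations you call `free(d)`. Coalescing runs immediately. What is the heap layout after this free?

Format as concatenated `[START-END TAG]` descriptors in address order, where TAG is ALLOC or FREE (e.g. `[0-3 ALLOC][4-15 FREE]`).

Answer: [0-11 ALLOC][12-24 ALLOC][25-39 FREE]

Derivation:
Op 1: a = malloc(12) -> a = 0; heap: [0-11 ALLOC][12-39 FREE]
Op 2: b = malloc(13) -> b = 12; heap: [0-11 ALLOC][12-24 ALLOC][25-39 FREE]
Op 3: c = malloc(9) -> c = 25; heap: [0-11 ALLOC][12-24 ALLOC][25-33 ALLOC][34-39 FREE]
Op 4: free(c) -> (freed c); heap: [0-11 ALLOC][12-24 ALLOC][25-39 FREE]
Op 5: d = malloc(10) -> d = 25; heap: [0-11 ALLOC][12-24 ALLOC][25-34 ALLOC][35-39 FREE]
free(d): d = 25 -> block [25-34 ALLOC]; mark free, coalesce with adjacent free neighbors -> [0-11 ALLOC][12-24 ALLOC][25-39 FREE]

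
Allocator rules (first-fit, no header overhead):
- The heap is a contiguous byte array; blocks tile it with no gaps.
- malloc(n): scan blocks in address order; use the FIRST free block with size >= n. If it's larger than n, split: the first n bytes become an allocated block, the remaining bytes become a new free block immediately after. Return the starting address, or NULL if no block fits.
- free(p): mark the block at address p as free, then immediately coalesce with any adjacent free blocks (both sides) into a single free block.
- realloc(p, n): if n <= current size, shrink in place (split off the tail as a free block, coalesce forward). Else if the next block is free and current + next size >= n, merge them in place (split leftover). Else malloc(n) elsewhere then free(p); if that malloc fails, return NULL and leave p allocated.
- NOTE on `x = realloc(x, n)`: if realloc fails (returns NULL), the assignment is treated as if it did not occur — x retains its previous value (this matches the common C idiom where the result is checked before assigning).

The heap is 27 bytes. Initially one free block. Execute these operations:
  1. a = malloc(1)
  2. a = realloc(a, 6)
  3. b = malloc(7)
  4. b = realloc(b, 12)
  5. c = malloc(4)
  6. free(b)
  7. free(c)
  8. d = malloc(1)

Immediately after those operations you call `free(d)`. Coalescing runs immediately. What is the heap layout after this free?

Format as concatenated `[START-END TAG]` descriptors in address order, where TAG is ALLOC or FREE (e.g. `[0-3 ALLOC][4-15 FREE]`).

Answer: [0-5 ALLOC][6-26 FREE]

Derivation:
Op 1: a = malloc(1) -> a = 0; heap: [0-0 ALLOC][1-26 FREE]
Op 2: a = realloc(a, 6) -> a = 0; heap: [0-5 ALLOC][6-26 FREE]
Op 3: b = malloc(7) -> b = 6; heap: [0-5 ALLOC][6-12 ALLOC][13-26 FREE]
Op 4: b = realloc(b, 12) -> b = 6; heap: [0-5 ALLOC][6-17 ALLOC][18-26 FREE]
Op 5: c = malloc(4) -> c = 18; heap: [0-5 ALLOC][6-17 ALLOC][18-21 ALLOC][22-26 FREE]
Op 6: free(b) -> (freed b); heap: [0-5 ALLOC][6-17 FREE][18-21 ALLOC][22-26 FREE]
Op 7: free(c) -> (freed c); heap: [0-5 ALLOC][6-26 FREE]
Op 8: d = malloc(1) -> d = 6; heap: [0-5 ALLOC][6-6 ALLOC][7-26 FREE]
free(d): d = 6 -> block [6-6 ALLOC]; mark free, coalesce with adjacent free neighbors -> [0-5 ALLOC][6-26 FREE]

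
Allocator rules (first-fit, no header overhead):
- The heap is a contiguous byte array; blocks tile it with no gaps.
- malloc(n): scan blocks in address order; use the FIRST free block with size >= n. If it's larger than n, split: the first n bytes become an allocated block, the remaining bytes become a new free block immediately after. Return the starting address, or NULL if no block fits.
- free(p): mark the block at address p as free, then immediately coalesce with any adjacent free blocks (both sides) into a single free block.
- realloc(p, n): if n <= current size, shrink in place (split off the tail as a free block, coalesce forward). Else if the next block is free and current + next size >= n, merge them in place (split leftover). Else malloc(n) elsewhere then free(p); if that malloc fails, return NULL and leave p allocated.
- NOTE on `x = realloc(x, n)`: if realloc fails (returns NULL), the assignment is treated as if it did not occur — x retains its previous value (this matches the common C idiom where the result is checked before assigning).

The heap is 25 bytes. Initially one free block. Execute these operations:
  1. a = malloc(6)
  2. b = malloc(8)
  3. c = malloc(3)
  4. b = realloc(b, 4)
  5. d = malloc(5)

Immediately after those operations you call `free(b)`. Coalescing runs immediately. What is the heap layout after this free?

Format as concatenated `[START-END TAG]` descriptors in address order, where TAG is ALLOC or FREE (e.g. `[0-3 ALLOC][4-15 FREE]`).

Op 1: a = malloc(6) -> a = 0; heap: [0-5 ALLOC][6-24 FREE]
Op 2: b = malloc(8) -> b = 6; heap: [0-5 ALLOC][6-13 ALLOC][14-24 FREE]
Op 3: c = malloc(3) -> c = 14; heap: [0-5 ALLOC][6-13 ALLOC][14-16 ALLOC][17-24 FREE]
Op 4: b = realloc(b, 4) -> b = 6; heap: [0-5 ALLOC][6-9 ALLOC][10-13 FREE][14-16 ALLOC][17-24 FREE]
Op 5: d = malloc(5) -> d = 17; heap: [0-5 ALLOC][6-9 ALLOC][10-13 FREE][14-16 ALLOC][17-21 ALLOC][22-24 FREE]
free(b): b = 6 -> block [6-9 ALLOC]; mark free, coalesce with adjacent free neighbors -> [0-5 ALLOC][6-13 FREE][14-16 ALLOC][17-21 ALLOC][22-24 FREE]

Answer: [0-5 ALLOC][6-13 FREE][14-16 ALLOC][17-21 ALLOC][22-24 FREE]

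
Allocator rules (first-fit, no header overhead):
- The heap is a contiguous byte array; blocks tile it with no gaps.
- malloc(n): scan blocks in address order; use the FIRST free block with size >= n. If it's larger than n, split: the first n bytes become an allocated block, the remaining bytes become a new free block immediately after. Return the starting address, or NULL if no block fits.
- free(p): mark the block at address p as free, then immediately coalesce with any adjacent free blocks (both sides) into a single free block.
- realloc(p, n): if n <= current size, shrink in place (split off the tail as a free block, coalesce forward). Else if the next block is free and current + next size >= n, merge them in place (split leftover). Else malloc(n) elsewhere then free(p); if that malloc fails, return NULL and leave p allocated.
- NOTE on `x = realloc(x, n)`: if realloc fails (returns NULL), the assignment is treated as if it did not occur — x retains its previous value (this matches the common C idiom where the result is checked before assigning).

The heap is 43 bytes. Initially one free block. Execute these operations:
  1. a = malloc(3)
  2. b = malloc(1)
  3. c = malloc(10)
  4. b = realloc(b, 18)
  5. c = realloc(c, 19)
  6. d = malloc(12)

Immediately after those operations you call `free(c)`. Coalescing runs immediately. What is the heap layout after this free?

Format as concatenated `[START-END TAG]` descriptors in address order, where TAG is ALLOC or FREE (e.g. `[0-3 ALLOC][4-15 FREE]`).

Answer: [0-2 ALLOC][3-13 FREE][14-31 ALLOC][32-42 FREE]

Derivation:
Op 1: a = malloc(3) -> a = 0; heap: [0-2 ALLOC][3-42 FREE]
Op 2: b = malloc(1) -> b = 3; heap: [0-2 ALLOC][3-3 ALLOC][4-42 FREE]
Op 3: c = malloc(10) -> c = 4; heap: [0-2 ALLOC][3-3 ALLOC][4-13 ALLOC][14-42 FREE]
Op 4: b = realloc(b, 18) -> b = 14; heap: [0-2 ALLOC][3-3 FREE][4-13 ALLOC][14-31 ALLOC][32-42 FREE]
Op 5: c = realloc(c, 19) -> NULL (c unchanged); heap: [0-2 ALLOC][3-3 FREE][4-13 ALLOC][14-31 ALLOC][32-42 FREE]
Op 6: d = malloc(12) -> d = NULL; heap: [0-2 ALLOC][3-3 FREE][4-13 ALLOC][14-31 ALLOC][32-42 FREE]
free(c): c = 4 -> block [4-13 ALLOC]; mark free, coalesce with adjacent free neighbors -> [0-2 ALLOC][3-13 FREE][14-31 ALLOC][32-42 FREE]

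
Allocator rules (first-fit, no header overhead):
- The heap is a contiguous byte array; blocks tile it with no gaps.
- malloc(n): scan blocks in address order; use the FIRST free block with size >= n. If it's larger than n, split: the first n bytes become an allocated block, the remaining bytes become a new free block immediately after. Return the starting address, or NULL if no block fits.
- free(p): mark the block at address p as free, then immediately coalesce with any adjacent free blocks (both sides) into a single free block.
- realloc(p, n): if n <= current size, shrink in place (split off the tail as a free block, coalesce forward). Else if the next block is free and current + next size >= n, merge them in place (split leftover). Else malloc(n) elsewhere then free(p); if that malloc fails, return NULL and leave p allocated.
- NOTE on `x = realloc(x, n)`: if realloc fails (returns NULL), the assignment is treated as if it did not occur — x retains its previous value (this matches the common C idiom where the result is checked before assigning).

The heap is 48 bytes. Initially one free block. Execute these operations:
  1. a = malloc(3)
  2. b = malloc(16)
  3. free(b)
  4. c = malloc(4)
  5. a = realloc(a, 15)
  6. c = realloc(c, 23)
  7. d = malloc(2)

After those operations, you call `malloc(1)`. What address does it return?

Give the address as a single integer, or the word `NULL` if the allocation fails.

Op 1: a = malloc(3) -> a = 0; heap: [0-2 ALLOC][3-47 FREE]
Op 2: b = malloc(16) -> b = 3; heap: [0-2 ALLOC][3-18 ALLOC][19-47 FREE]
Op 3: free(b) -> (freed b); heap: [0-2 ALLOC][3-47 FREE]
Op 4: c = malloc(4) -> c = 3; heap: [0-2 ALLOC][3-6 ALLOC][7-47 FREE]
Op 5: a = realloc(a, 15) -> a = 7; heap: [0-2 FREE][3-6 ALLOC][7-21 ALLOC][22-47 FREE]
Op 6: c = realloc(c, 23) -> c = 22; heap: [0-6 FREE][7-21 ALLOC][22-44 ALLOC][45-47 FREE]
Op 7: d = malloc(2) -> d = 0; heap: [0-1 ALLOC][2-6 FREE][7-21 ALLOC][22-44 ALLOC][45-47 FREE]
malloc(1): first-fit scan over [0-1 ALLOC][2-6 FREE][7-21 ALLOC][22-44 ALLOC][45-47 FREE] -> 2

Answer: 2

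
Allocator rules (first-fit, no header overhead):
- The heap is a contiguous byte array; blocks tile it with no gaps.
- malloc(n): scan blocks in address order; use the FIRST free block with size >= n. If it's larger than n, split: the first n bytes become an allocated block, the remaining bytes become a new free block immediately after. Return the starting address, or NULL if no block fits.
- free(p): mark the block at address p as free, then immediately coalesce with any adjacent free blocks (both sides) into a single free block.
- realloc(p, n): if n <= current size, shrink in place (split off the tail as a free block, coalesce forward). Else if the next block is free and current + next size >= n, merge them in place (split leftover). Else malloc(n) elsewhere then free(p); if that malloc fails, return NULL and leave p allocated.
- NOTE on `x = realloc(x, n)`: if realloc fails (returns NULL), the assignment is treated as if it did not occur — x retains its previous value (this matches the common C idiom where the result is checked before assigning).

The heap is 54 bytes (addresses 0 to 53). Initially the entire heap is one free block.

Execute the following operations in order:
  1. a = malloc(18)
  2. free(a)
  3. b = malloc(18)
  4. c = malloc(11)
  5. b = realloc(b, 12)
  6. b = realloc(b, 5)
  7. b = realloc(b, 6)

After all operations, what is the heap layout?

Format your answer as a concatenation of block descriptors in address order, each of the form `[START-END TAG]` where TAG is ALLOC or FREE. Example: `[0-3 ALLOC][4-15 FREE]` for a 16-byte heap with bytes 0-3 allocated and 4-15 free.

Answer: [0-5 ALLOC][6-17 FREE][18-28 ALLOC][29-53 FREE]

Derivation:
Op 1: a = malloc(18) -> a = 0; heap: [0-17 ALLOC][18-53 FREE]
Op 2: free(a) -> (freed a); heap: [0-53 FREE]
Op 3: b = malloc(18) -> b = 0; heap: [0-17 ALLOC][18-53 FREE]
Op 4: c = malloc(11) -> c = 18; heap: [0-17 ALLOC][18-28 ALLOC][29-53 FREE]
Op 5: b = realloc(b, 12) -> b = 0; heap: [0-11 ALLOC][12-17 FREE][18-28 ALLOC][29-53 FREE]
Op 6: b = realloc(b, 5) -> b = 0; heap: [0-4 ALLOC][5-17 FREE][18-28 ALLOC][29-53 FREE]
Op 7: b = realloc(b, 6) -> b = 0; heap: [0-5 ALLOC][6-17 FREE][18-28 ALLOC][29-53 FREE]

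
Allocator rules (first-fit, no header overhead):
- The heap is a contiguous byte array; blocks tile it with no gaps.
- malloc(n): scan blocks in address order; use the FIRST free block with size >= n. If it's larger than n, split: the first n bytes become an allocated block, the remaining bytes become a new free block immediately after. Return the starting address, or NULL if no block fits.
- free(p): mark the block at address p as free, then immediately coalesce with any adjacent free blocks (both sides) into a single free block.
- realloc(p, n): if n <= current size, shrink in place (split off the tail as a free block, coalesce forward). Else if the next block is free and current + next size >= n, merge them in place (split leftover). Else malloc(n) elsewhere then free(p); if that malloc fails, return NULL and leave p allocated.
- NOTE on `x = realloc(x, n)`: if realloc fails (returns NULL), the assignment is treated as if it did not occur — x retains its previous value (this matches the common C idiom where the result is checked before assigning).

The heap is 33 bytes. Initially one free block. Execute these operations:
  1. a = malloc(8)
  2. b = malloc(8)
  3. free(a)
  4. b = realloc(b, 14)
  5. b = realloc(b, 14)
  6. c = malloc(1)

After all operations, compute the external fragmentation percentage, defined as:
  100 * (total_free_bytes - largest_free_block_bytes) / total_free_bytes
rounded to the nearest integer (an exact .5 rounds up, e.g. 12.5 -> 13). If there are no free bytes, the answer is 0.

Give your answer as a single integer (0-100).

Op 1: a = malloc(8) -> a = 0; heap: [0-7 ALLOC][8-32 FREE]
Op 2: b = malloc(8) -> b = 8; heap: [0-7 ALLOC][8-15 ALLOC][16-32 FREE]
Op 3: free(a) -> (freed a); heap: [0-7 FREE][8-15 ALLOC][16-32 FREE]
Op 4: b = realloc(b, 14) -> b = 8; heap: [0-7 FREE][8-21 ALLOC][22-32 FREE]
Op 5: b = realloc(b, 14) -> b = 8; heap: [0-7 FREE][8-21 ALLOC][22-32 FREE]
Op 6: c = malloc(1) -> c = 0; heap: [0-0 ALLOC][1-7 FREE][8-21 ALLOC][22-32 FREE]
Free blocks: [7 11] total_free=18 largest=11 -> 100*(18-11)/18 = 700/18 ≈ 38.889 -> rounds to 39

Answer: 39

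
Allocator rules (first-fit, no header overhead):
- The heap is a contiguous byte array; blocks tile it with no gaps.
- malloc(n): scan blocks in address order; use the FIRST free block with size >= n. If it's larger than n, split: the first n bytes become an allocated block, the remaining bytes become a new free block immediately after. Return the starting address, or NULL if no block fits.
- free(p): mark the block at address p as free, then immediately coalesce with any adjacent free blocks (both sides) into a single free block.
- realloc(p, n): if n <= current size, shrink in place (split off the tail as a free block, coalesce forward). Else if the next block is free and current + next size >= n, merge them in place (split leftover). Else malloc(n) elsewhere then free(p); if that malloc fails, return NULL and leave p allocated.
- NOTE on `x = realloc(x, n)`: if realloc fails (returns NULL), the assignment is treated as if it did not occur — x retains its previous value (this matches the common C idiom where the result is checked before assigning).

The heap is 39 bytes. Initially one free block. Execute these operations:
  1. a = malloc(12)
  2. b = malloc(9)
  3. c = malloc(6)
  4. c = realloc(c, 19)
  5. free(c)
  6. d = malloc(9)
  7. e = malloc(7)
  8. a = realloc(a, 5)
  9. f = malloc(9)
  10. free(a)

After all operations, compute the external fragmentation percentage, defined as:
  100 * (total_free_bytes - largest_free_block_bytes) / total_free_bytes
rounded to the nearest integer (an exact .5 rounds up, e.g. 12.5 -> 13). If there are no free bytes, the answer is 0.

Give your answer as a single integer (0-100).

Answer: 14

Derivation:
Op 1: a = malloc(12) -> a = 0; heap: [0-11 ALLOC][12-38 FREE]
Op 2: b = malloc(9) -> b = 12; heap: [0-11 ALLOC][12-20 ALLOC][21-38 FREE]
Op 3: c = malloc(6) -> c = 21; heap: [0-11 ALLOC][12-20 ALLOC][21-26 ALLOC][27-38 FREE]
Op 4: c = realloc(c, 19) -> NULL (c unchanged); heap: [0-11 ALLOC][12-20 ALLOC][21-26 ALLOC][27-38 FREE]
Op 5: free(c) -> (freed c); heap: [0-11 ALLOC][12-20 ALLOC][21-38 FREE]
Op 6: d = malloc(9) -> d = 21; heap: [0-11 ALLOC][12-20 ALLOC][21-29 ALLOC][30-38 FREE]
Op 7: e = malloc(7) -> e = 30; heap: [0-11 ALLOC][12-20 ALLOC][21-29 ALLOC][30-36 ALLOC][37-38 FREE]
Op 8: a = realloc(a, 5) -> a = 0; heap: [0-4 ALLOC][5-11 FREE][12-20 ALLOC][21-29 ALLOC][30-36 ALLOC][37-38 FREE]
Op 9: f = malloc(9) -> f = NULL; heap: [0-4 ALLOC][5-11 FREE][12-20 ALLOC][21-29 ALLOC][30-36 ALLOC][37-38 FREE]
Op 10: free(a) -> (freed a); heap: [0-11 FREE][12-20 ALLOC][21-29 ALLOC][30-36 ALLOC][37-38 FREE]
Free blocks: [12 2] total_free=14 largest=12 -> 100*(14-12)/14 = 200/14 ≈ 14.286 -> rounds to 14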